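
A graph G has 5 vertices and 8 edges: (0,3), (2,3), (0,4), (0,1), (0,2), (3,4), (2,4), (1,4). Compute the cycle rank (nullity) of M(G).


Cycle rank (nullity) = |E| - r(M) = |E| - (|V| - c).
|E| = 8, |V| = 5, c = 1.
Nullity = 8 - (5 - 1) = 8 - 4 = 4.

4


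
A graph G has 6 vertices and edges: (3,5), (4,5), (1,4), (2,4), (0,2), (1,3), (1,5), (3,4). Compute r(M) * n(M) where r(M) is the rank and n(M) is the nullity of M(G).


r(M) = |V| - c = 6 - 1 = 5.
nullity = |E| - r(M) = 8 - 5 = 3.
Product = 5 * 3 = 15.

15


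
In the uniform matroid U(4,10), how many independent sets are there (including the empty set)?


Independent sets of U(4,10) are all subsets of size <= 4.
Count = C(10,0) + C(10,1) + C(10,2) + C(10,3) + C(10,4)
     = 1 + 10 + 45 + 120 + 210
     = 386.

386


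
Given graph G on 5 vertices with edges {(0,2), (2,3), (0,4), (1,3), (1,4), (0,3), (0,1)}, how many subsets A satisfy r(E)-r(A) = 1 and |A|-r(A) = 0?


R(x,y) = sum over A in 2^E of x^(r(E)-r(A)) * y^(|A|-r(A)).
G has 5 vertices, 7 edges. r(E) = 4.
Enumerate all 2^7 = 128 subsets.
Count subsets with r(E)-r(A)=1 and |A|-r(A)=0: 32.

32


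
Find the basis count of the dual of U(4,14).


The dual of U(r,n) is U(n-r, n) = U(10,14).
Bases of U(10,14) are all (10)-element subsets.
|B(M*)| = (14 choose 10) = 1001.

1001


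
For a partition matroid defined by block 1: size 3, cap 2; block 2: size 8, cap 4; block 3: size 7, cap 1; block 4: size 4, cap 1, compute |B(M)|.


A basis picks exactly ci elements from block i.
Number of bases = product of C(|Si|, ci).
= C(3,2) * C(8,4) * C(7,1) * C(4,1)
= 3 * 70 * 7 * 4
= 5880.

5880


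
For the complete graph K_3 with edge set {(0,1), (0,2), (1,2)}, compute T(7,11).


T(K_3; x,y) = x^2 + x + y.
T(7,11) = 49 + 7 + 11 = 67.

67


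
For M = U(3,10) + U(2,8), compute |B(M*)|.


(M1+M2)* = M1* + M2*.
M1* = U(7,10), bases: C(10,7) = 120.
M2* = U(6,8), bases: C(8,6) = 28.
|B(M*)| = 120 * 28 = 3360.

3360


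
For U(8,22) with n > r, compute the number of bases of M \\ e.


Deleting e from U(8,22) gives U(8,21) since n > r.
Bases of U(8,21) = (21 choose 8) = 203490.

203490


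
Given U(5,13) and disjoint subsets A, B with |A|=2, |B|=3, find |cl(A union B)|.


|A union B| = 2 + 3 = 5 (disjoint).
In U(5,13), cl(S) = S if |S| < 5, else cl(S) = E.
Since 5 >= 5, cl(A union B) = E.
|cl(A union B)| = 13.

13


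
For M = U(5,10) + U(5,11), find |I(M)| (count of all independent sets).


For a direct sum, |I(M1+M2)| = |I(M1)| * |I(M2)|.
|I(U(5,10))| = sum C(10,k) for k=0..5 = 638.
|I(U(5,11))| = sum C(11,k) for k=0..5 = 1024.
Total = 638 * 1024 = 653312.

653312


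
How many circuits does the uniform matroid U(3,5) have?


In U(3,5), circuits are the (4)-element subsets.
Any set of 4 elements is dependent, and removing any one element gives
an independent set of size 3, so it is a minimal dependent set.
Number of circuits = (5 choose 4) = 5.

5


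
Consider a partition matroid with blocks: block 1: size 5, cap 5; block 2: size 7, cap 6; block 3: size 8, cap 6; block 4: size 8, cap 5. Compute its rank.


Rank of a partition matroid = sum of min(|Si|, ci) for each block.
= min(5,5) + min(7,6) + min(8,6) + min(8,5)
= 5 + 6 + 6 + 5
= 22.

22


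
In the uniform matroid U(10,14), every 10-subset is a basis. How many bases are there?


Bases of U(10,14) are all 10-element subsets of the 14-element ground set.
Number of bases = C(14,10).
C(14,10) = 14! / (10! * 4!) = 1001.

1001


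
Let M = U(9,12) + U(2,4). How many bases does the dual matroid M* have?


(M1+M2)* = M1* + M2*.
M1* = U(3,12), bases: C(12,3) = 220.
M2* = U(2,4), bases: C(4,2) = 6.
|B(M*)| = 220 * 6 = 1320.

1320


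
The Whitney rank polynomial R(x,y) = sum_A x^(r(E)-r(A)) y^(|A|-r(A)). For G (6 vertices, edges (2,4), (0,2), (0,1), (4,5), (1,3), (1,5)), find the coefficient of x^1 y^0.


R(x,y) = sum over A in 2^E of x^(r(E)-r(A)) * y^(|A|-r(A)).
G has 6 vertices, 6 edges. r(E) = 5.
Enumerate all 2^6 = 64 subsets.
Count subsets with r(E)-r(A)=1 and |A|-r(A)=0: 15.

15


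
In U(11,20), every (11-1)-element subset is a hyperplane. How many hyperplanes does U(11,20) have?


Hyperplanes of U(11,20) are flats of rank 10.
In a uniform matroid, these are exactly the (10)-element subsets.
Count = C(20,10) = 20! / (10! * 10!) = 184756.

184756


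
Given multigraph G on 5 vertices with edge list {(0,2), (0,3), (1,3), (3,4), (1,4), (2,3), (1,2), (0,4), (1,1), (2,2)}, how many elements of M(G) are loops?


In a graphic matroid, a loop is a self-loop edge (u,u) with rank 0.
Examining all 10 edges for self-loops...
Self-loops found: (1,1), (2,2)
Number of loops = 2.

2


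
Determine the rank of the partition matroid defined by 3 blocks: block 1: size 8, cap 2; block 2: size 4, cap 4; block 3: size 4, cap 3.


Rank of a partition matroid = sum of min(|Si|, ci) for each block.
= min(8,2) + min(4,4) + min(4,3)
= 2 + 4 + 3
= 9.

9


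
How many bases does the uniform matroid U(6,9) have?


Bases of U(6,9) are all 6-element subsets of the 9-element ground set.
Number of bases = C(9,6).
(9 choose 6) = 84.

84


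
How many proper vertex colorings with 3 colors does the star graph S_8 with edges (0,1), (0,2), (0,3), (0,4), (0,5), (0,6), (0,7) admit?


P(tree, k) = k * (k-1)^(7) for any tree on 8 vertices.
P(3) = 3 * 2^7 = 3 * 128 = 384.

384


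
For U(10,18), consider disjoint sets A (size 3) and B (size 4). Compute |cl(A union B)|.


|A union B| = 3 + 4 = 7 (disjoint).
In U(10,18), cl(S) = S if |S| < 10, else cl(S) = E.
Since 7 < 10, cl(A union B) = A union B.
|cl(A union B)| = 7.

7


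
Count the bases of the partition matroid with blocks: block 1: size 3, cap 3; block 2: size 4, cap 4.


A basis picks exactly ci elements from block i.
Number of bases = product of C(|Si|, ci).
= C(3,3) * C(4,4)
= 1 * 1
= 1.

1


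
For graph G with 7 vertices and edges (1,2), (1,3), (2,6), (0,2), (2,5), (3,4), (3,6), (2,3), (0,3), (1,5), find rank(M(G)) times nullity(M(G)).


r(M) = |V| - c = 7 - 1 = 6.
nullity = |E| - r(M) = 10 - 6 = 4.
Product = 6 * 4 = 24.

24


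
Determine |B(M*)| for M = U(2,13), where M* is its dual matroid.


The dual of U(r,n) is U(n-r, n) = U(11,13).
Bases of U(11,13) are all (11)-element subsets.
|B(M*)| = C(13,11) = 78.

78


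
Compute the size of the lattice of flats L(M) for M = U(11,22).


Flats of U(11,22): every subset of size < 11 is a flat, plus E itself.
Count = (22 choose 0) + (22 choose 1) + (22 choose 2) + (22 choose 3) + (22 choose 4) + (22 choose 5) + (22 choose 6) + (22 choose 7) + (22 choose 8) + (22 choose 9) + (22 choose 10) + 1
     = 1 + 22 + 231 + 1540 + 7315 + 26334 + 74613 + 170544 + 319770 + 497420 + 646646 + 1
     = 1744437.

1744437


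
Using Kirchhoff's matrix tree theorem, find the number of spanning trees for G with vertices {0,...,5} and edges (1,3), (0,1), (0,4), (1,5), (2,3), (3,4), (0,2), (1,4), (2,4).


By Kirchhoff's matrix tree theorem, the number of spanning trees equals
the determinant of any cofactor of the Laplacian matrix L.
G has 6 vertices and 9 edges.
Computing the (5 x 5) cofactor determinant gives 45.

45


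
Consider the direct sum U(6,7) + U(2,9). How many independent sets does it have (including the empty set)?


For a direct sum, |I(M1+M2)| = |I(M1)| * |I(M2)|.
|I(U(6,7))| = sum C(7,k) for k=0..6 = 127.
|I(U(2,9))| = sum C(9,k) for k=0..2 = 46.
Total = 127 * 46 = 5842.

5842


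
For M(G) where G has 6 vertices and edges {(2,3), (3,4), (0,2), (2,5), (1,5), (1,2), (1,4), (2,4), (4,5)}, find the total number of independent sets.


An independent set in a graphic matroid is an acyclic edge subset.
G has 6 vertices and 9 edges.
Enumerate all 2^9 = 512 subsets, checking for acyclicity.
Total independent sets = 256.

256


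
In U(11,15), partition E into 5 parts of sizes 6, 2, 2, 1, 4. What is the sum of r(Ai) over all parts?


r(Ai) = min(|Ai|, 11) for each part.
Sum = min(6,11) + min(2,11) + min(2,11) + min(1,11) + min(4,11)
    = 6 + 2 + 2 + 1 + 4
    = 15.

15


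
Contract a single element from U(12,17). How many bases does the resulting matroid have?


Contracting e from U(12,17) gives U(11,16).
Bases of U(11,16) = C(16,11) = 4368.

4368


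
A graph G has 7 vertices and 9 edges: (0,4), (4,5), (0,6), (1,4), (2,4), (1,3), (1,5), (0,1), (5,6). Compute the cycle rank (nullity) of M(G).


Cycle rank (nullity) = |E| - r(M) = |E| - (|V| - c).
|E| = 9, |V| = 7, c = 1.
Nullity = 9 - (7 - 1) = 9 - 6 = 3.

3


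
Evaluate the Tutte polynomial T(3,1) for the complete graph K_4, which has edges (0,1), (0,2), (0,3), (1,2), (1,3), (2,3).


T(K_4; x,y) = x^3 + 3x^2 + 4xy + 2x + y^3 + 3y^2 + 2y.
Substituting x=3, y=1:
= 27 + 27 + 12 + 6 + 1 + 3 + 2
= 78.

78


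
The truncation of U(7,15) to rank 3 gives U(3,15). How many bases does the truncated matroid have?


Truncating U(7,15) to rank 3 gives U(3,15).
Bases of U(3,15) are all 3-element subsets of 15 elements.
Number of bases = C(15,3) = 15! / (3! * 12!) = 455.

455


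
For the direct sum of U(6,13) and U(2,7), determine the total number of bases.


Bases of a direct sum M1 + M2: |B| = |B(M1)| * |B(M2)|.
|B(U(6,13))| = C(13,6) = 1716.
|B(U(2,7))| = C(7,2) = 21.
Total bases = 1716 * 21 = 36036.

36036


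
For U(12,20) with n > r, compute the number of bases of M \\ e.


Deleting e from U(12,20) gives U(12,19) since n > r.
Bases of U(12,19) = C(19,12) = 19! / (12! * 7!) = 50388.

50388


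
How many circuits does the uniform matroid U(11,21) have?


In U(11,21), circuits are the (12)-element subsets.
Any set of 12 elements is dependent, and removing any one element gives
an independent set of size 11, so it is a minimal dependent set.
Number of circuits = C(21,12) = 293930.

293930


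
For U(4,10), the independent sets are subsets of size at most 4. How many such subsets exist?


Independent sets of U(4,10) are all subsets of size <= 4.
Count = C(10,0) + C(10,1) + C(10,2) + C(10,3) + C(10,4)
     = 1 + 10 + 45 + 120 + 210
     = 386.

386


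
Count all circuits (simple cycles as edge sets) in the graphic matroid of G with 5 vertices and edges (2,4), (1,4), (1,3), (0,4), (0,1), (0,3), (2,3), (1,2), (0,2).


A circuit in a graphic matroid = edge set of a simple cycle.
G has 5 vertices and 9 edges.
Enumerating all minimal edge subsets forming cycles...
Total circuits found: 22.

22


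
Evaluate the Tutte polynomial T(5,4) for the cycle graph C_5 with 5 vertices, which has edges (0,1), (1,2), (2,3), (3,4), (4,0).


T(C_5; x,y) = x + x^2 + ... + x^(4) + y.
T(5,4) = 5^1 + 5^2 + 5^3 + 5^4 + 4
= 5 + 25 + 125 + 625 + 4
= 784.

784


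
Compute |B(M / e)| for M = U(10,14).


Contracting e from U(10,14) gives U(9,13).
Bases of U(9,13) = C(13,9) = 715.

715


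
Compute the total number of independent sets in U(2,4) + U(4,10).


For a direct sum, |I(M1+M2)| = |I(M1)| * |I(M2)|.
|I(U(2,4))| = sum C(4,k) for k=0..2 = 11.
|I(U(4,10))| = sum C(10,k) for k=0..4 = 386.
Total = 11 * 386 = 4246.

4246


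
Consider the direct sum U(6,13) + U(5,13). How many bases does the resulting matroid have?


Bases of a direct sum M1 + M2: |B| = |B(M1)| * |B(M2)|.
|B(U(6,13))| = C(13,6) = 1716.
|B(U(5,13))| = C(13,5) = 1287.
Total bases = 1716 * 1287 = 2208492.

2208492


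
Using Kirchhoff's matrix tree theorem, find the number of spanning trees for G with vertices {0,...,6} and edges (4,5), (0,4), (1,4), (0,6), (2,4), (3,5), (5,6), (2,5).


By Kirchhoff's matrix tree theorem, the number of spanning trees equals
the determinant of any cofactor of the Laplacian matrix L.
G has 7 vertices and 8 edges.
Computing the (6 x 6) cofactor determinant gives 11.

11


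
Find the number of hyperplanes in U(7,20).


Hyperplanes of U(7,20) are flats of rank 6.
In a uniform matroid, these are exactly the (6)-element subsets.
Count = C(20,6) = 20! / (6! * 14!) = 38760.

38760


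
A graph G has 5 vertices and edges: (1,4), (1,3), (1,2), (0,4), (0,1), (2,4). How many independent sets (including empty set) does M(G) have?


An independent set in a graphic matroid is an acyclic edge subset.
G has 5 vertices and 6 edges.
Enumerate all 2^6 = 64 subsets, checking for acyclicity.
Total independent sets = 48.

48


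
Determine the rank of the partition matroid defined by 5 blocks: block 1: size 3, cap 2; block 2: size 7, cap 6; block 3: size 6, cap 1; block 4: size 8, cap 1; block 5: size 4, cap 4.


Rank of a partition matroid = sum of min(|Si|, ci) for each block.
= min(3,2) + min(7,6) + min(6,1) + min(8,1) + min(4,4)
= 2 + 6 + 1 + 1 + 4
= 14.

14


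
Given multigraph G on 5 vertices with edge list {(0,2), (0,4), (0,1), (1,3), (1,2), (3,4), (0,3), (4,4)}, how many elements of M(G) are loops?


In a graphic matroid, a loop is a self-loop edge (u,u) with rank 0.
Examining all 8 edges for self-loops...
Self-loops found: (4,4)
Number of loops = 1.

1


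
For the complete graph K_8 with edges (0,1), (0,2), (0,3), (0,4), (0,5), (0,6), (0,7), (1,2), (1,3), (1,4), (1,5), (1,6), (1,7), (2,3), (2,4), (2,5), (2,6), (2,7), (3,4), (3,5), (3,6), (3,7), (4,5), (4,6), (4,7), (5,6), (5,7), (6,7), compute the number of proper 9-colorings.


P(K_8, k) = k(k-1)(k-2)...(k-7).
P(9) = (9) * (8) * (7) * (6) * (5) * (4) * (3) * (2) = 362880.

362880


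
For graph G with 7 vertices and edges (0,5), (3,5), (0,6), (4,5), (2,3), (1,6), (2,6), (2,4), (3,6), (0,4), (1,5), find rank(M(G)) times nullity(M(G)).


r(M) = |V| - c = 7 - 1 = 6.
nullity = |E| - r(M) = 11 - 6 = 5.
Product = 6 * 5 = 30.

30


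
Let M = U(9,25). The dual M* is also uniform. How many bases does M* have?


The dual of U(r,n) is U(n-r, n) = U(16,25).
Bases of U(16,25) are all (16)-element subsets.
|B(M*)| = C(25,16) = 2042975.

2042975


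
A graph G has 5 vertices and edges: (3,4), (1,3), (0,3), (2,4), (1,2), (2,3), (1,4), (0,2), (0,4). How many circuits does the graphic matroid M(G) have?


A circuit in a graphic matroid = edge set of a simple cycle.
G has 5 vertices and 9 edges.
Enumerating all minimal edge subsets forming cycles...
Total circuits found: 22.

22


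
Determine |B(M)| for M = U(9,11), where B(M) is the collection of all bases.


Bases of U(9,11) are all 9-element subsets of the 11-element ground set.
Number of bases = C(11,9).
C(11,9) = 11! / (9! * 2!) = 55.

55


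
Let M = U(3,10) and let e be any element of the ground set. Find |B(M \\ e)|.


Deleting e from U(3,10) gives U(3,9) since n > r.
Bases of U(3,9) = (9 choose 3) = 84.

84


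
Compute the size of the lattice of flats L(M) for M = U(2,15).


Flats of U(2,15): every subset of size < 2 is a flat, plus E itself.
Count = C(15,0) + C(15,1) + 1
     = 1 + 15 + 1
     = 17.

17


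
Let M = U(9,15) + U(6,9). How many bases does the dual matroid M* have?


(M1+M2)* = M1* + M2*.
M1* = U(6,15), bases: C(15,6) = 5005.
M2* = U(3,9), bases: C(9,3) = 84.
|B(M*)| = 5005 * 84 = 420420.

420420


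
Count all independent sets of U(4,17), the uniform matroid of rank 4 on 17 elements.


Independent sets of U(4,17) are all subsets of size <= 4.
Count = (17 choose 0) + (17 choose 1) + (17 choose 2) + (17 choose 3) + (17 choose 4)
     = 1 + 17 + 136 + 680 + 2380
     = 3214.

3214


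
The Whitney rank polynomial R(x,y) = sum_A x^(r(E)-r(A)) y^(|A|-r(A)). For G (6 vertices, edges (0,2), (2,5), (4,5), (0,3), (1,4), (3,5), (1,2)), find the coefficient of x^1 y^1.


R(x,y) = sum over A in 2^E of x^(r(E)-r(A)) * y^(|A|-r(A)).
G has 6 vertices, 7 edges. r(E) = 5.
Enumerate all 2^7 = 128 subsets.
Count subsets with r(E)-r(A)=1 and |A|-r(A)=1: 6.

6


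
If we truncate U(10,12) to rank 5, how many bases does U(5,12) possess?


Truncating U(10,12) to rank 5 gives U(5,12).
Bases of U(5,12) are all 5-element subsets of 12 elements.
Number of bases = (12 choose 5) = 792.

792


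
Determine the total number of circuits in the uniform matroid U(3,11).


In U(3,11), circuits are the (4)-element subsets.
Any set of 4 elements is dependent, and removing any one element gives
an independent set of size 3, so it is a minimal dependent set.
Number of circuits = C(11,4) = (11 * 10 * 9 * 8) / (1 * 2 * 3 * 4) = 330.

330


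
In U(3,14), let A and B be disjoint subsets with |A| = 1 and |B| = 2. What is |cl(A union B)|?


|A union B| = 1 + 2 = 3 (disjoint).
In U(3,14), cl(S) = S if |S| < 3, else cl(S) = E.
Since 3 >= 3, cl(A union B) = E.
|cl(A union B)| = 14.

14


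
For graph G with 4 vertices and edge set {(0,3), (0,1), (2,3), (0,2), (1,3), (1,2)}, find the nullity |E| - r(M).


Cycle rank (nullity) = |E| - r(M) = |E| - (|V| - c).
|E| = 6, |V| = 4, c = 1.
Nullity = 6 - (4 - 1) = 6 - 3 = 3.

3


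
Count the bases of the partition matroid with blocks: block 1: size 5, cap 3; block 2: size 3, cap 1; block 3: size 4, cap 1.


A basis picks exactly ci elements from block i.
Number of bases = product of C(|Si|, ci).
= C(5,3) * C(3,1) * C(4,1)
= 10 * 3 * 4
= 120.

120


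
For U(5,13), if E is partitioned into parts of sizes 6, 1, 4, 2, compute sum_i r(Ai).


r(Ai) = min(|Ai|, 5) for each part.
Sum = min(6,5) + min(1,5) + min(4,5) + min(2,5)
    = 5 + 1 + 4 + 2
    = 12.

12


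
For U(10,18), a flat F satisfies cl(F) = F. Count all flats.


Flats of U(10,18): every subset of size < 10 is a flat, plus E itself.
Count = C(18,0) + C(18,1) + C(18,2) + C(18,3) + C(18,4) + C(18,5) + C(18,6) + C(18,7) + C(18,8) + C(18,9) + 1
     = 1 + 18 + 153 + 816 + 3060 + 8568 + 18564 + 31824 + 43758 + 48620 + 1
     = 155383.

155383


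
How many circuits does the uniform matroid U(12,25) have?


In U(12,25), circuits are the (13)-element subsets.
Any set of 13 elements is dependent, and removing any one element gives
an independent set of size 12, so it is a minimal dependent set.
Number of circuits = C(25,13) = 25! / (13! * 12!) = 5200300.

5200300


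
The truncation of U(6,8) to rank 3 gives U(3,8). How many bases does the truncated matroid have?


Truncating U(6,8) to rank 3 gives U(3,8).
Bases of U(3,8) are all 3-element subsets of 8 elements.
Number of bases = (8 choose 3) = 56.

56


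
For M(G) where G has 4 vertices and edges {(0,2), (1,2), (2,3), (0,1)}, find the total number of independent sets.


An independent set in a graphic matroid is an acyclic edge subset.
G has 4 vertices and 4 edges.
Enumerate all 2^4 = 16 subsets, checking for acyclicity.
Total independent sets = 14.

14


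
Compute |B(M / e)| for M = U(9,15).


Contracting e from U(9,15) gives U(8,14).
Bases of U(8,14) = C(14,8) = 3003.

3003


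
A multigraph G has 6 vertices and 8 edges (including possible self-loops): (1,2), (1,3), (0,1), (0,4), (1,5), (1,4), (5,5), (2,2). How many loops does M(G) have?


In a graphic matroid, a loop is a self-loop edge (u,u) with rank 0.
Examining all 8 edges for self-loops...
Self-loops found: (5,5), (2,2)
Number of loops = 2.

2


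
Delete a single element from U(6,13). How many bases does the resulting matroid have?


Deleting e from U(6,13) gives U(6,12) since n > r.
Bases of U(6,12) = C(12,6) = 924.

924


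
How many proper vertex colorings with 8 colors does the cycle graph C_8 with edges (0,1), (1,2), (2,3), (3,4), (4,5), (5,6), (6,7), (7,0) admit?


P(C_8, k) = (k-1)^8 + (-1)^8*(k-1).
P(8) = (7)^8 + 7
= 5764801 + 7 = 5764808.

5764808


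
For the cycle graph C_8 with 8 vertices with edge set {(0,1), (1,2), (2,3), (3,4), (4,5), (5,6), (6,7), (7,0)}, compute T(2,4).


T(C_8; x,y) = x + x^2 + ... + x^(7) + y.
T(2,4) = 2^1 + 2^2 + 2^3 + 2^4 + 2^5 + 2^6 + 2^7 + 4
= 2 + 4 + 8 + 16 + 32 + 64 + 128 + 4
= 258.

258


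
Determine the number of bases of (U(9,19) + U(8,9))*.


(M1+M2)* = M1* + M2*.
M1* = U(10,19), bases: C(19,10) = 92378.
M2* = U(1,9), bases: C(9,1) = 9.
|B(M*)| = 92378 * 9 = 831402.

831402


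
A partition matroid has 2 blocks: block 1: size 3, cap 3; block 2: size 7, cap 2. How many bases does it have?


A basis picks exactly ci elements from block i.
Number of bases = product of C(|Si|, ci).
= C(3,3) * C(7,2)
= 1 * 21
= 21.

21


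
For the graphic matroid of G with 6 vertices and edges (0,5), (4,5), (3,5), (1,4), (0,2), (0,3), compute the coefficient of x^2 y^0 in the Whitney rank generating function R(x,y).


R(x,y) = sum over A in 2^E of x^(r(E)-r(A)) * y^(|A|-r(A)).
G has 6 vertices, 6 edges. r(E) = 5.
Enumerate all 2^6 = 64 subsets.
Count subsets with r(E)-r(A)=2 and |A|-r(A)=0: 19.

19


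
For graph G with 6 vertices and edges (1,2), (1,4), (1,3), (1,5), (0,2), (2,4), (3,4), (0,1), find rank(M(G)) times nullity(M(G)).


r(M) = |V| - c = 6 - 1 = 5.
nullity = |E| - r(M) = 8 - 5 = 3.
Product = 5 * 3 = 15.

15


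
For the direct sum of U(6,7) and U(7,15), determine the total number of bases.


Bases of a direct sum M1 + M2: |B| = |B(M1)| * |B(M2)|.
|B(U(6,7))| = C(7,6) = 7.
|B(U(7,15))| = C(15,7) = 6435.
Total bases = 7 * 6435 = 45045.

45045


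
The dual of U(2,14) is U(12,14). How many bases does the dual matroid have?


The dual of U(r,n) is U(n-r, n) = U(12,14).
Bases of U(12,14) are all (12)-element subsets.
|B(M*)| = C(14,12) = 14! / (12! * 2!) = 91.

91


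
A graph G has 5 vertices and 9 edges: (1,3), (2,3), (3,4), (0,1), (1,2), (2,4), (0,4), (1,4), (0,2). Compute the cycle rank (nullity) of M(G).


Cycle rank (nullity) = |E| - r(M) = |E| - (|V| - c).
|E| = 9, |V| = 5, c = 1.
Nullity = 9 - (5 - 1) = 9 - 4 = 5.

5


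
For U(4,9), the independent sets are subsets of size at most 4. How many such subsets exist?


Independent sets of U(4,9) are all subsets of size <= 4.
Count = C(9,0) + C(9,1) + C(9,2) + C(9,3) + C(9,4)
     = 1 + 9 + 36 + 84 + 126
     = 256.

256


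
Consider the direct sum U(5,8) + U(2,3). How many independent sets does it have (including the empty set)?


For a direct sum, |I(M1+M2)| = |I(M1)| * |I(M2)|.
|I(U(5,8))| = sum C(8,k) for k=0..5 = 219.
|I(U(2,3))| = sum C(3,k) for k=0..2 = 7.
Total = 219 * 7 = 1533.

1533


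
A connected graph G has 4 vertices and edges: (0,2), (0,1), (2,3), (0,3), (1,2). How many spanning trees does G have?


By Kirchhoff's matrix tree theorem, the number of spanning trees equals
the determinant of any cofactor of the Laplacian matrix L.
G has 4 vertices and 5 edges.
Computing the (3 x 3) cofactor determinant gives 8.

8


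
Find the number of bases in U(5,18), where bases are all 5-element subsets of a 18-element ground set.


Bases of U(5,18) are all 5-element subsets of the 18-element ground set.
Number of bases = C(18,5).
(18 choose 5) = 8568.

8568


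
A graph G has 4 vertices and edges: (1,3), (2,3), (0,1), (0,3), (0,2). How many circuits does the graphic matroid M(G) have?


A circuit in a graphic matroid = edge set of a simple cycle.
G has 4 vertices and 5 edges.
Enumerating all minimal edge subsets forming cycles...
Total circuits found: 3.

3


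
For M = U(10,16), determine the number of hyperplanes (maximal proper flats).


Hyperplanes of U(10,16) are flats of rank 9.
In a uniform matroid, these are exactly the (9)-element subsets.
Count = C(16,9) = 11440.

11440


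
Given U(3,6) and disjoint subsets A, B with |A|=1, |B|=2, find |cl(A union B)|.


|A union B| = 1 + 2 = 3 (disjoint).
In U(3,6), cl(S) = S if |S| < 3, else cl(S) = E.
Since 3 >= 3, cl(A union B) = E.
|cl(A union B)| = 6.

6


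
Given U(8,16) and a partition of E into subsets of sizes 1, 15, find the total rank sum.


r(Ai) = min(|Ai|, 8) for each part.
Sum = min(1,8) + min(15,8)
    = 1 + 8
    = 9.

9


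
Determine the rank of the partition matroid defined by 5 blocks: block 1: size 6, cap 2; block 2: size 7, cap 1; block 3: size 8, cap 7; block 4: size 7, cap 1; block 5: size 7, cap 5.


Rank of a partition matroid = sum of min(|Si|, ci) for each block.
= min(6,2) + min(7,1) + min(8,7) + min(7,1) + min(7,5)
= 2 + 1 + 7 + 1 + 5
= 16.

16


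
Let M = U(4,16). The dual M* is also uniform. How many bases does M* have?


The dual of U(r,n) is U(n-r, n) = U(12,16).
Bases of U(12,16) are all (12)-element subsets.
|B(M*)| = C(16,12) = 16! / (12! * 4!) = 1820.

1820


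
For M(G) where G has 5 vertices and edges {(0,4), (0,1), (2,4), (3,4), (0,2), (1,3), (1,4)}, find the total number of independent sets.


An independent set in a graphic matroid is an acyclic edge subset.
G has 5 vertices and 7 edges.
Enumerate all 2^7 = 128 subsets, checking for acyclicity.
Total independent sets = 82.

82


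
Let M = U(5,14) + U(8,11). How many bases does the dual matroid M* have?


(M1+M2)* = M1* + M2*.
M1* = U(9,14), bases: C(14,9) = 2002.
M2* = U(3,11), bases: C(11,3) = 165.
|B(M*)| = 2002 * 165 = 330330.

330330


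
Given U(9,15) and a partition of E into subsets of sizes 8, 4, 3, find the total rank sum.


r(Ai) = min(|Ai|, 9) for each part.
Sum = min(8,9) + min(4,9) + min(3,9)
    = 8 + 4 + 3
    = 15.

15


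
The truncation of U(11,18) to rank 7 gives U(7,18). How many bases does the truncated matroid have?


Truncating U(11,18) to rank 7 gives U(7,18).
Bases of U(7,18) are all 7-element subsets of 18 elements.
Number of bases = (18 choose 7) = 31824.

31824


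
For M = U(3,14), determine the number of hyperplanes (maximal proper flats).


Hyperplanes of U(3,14) are flats of rank 2.
In a uniform matroid, these are exactly the (2)-element subsets.
Count = C(14,2) = 14! / (2! * 12!) = 91.

91


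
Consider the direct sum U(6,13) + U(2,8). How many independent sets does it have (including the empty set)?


For a direct sum, |I(M1+M2)| = |I(M1)| * |I(M2)|.
|I(U(6,13))| = sum C(13,k) for k=0..6 = 4096.
|I(U(2,8))| = sum C(8,k) for k=0..2 = 37.
Total = 4096 * 37 = 151552.

151552


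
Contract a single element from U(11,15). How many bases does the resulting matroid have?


Contracting e from U(11,15) gives U(10,14).
Bases of U(10,14) = (14 choose 10) = 1001.

1001


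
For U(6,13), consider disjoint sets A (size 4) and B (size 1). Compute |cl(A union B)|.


|A union B| = 4 + 1 = 5 (disjoint).
In U(6,13), cl(S) = S if |S| < 6, else cl(S) = E.
Since 5 < 6, cl(A union B) = A union B.
|cl(A union B)| = 5.

5


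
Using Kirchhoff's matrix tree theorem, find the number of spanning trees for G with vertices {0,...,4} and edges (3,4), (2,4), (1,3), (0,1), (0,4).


By Kirchhoff's matrix tree theorem, the number of spanning trees equals
the determinant of any cofactor of the Laplacian matrix L.
G has 5 vertices and 5 edges.
Computing the (4 x 4) cofactor determinant gives 4.

4


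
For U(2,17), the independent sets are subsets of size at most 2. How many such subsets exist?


Independent sets of U(2,17) are all subsets of size <= 2.
Count = C(17,0) + C(17,1) + C(17,2)
     = 1 + 17 + 136
     = 154.

154


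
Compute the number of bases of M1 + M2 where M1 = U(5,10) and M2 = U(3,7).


Bases of a direct sum M1 + M2: |B| = |B(M1)| * |B(M2)|.
|B(U(5,10))| = C(10,5) = 252.
|B(U(3,7))| = C(7,3) = 35.
Total bases = 252 * 35 = 8820.

8820


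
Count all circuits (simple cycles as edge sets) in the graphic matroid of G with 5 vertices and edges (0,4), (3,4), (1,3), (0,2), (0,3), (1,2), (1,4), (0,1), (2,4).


A circuit in a graphic matroid = edge set of a simple cycle.
G has 5 vertices and 9 edges.
Enumerating all minimal edge subsets forming cycles...
Total circuits found: 22.

22


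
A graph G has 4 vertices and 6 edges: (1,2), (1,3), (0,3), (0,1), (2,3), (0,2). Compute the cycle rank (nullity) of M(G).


Cycle rank (nullity) = |E| - r(M) = |E| - (|V| - c).
|E| = 6, |V| = 4, c = 1.
Nullity = 6 - (4 - 1) = 6 - 3 = 3.

3


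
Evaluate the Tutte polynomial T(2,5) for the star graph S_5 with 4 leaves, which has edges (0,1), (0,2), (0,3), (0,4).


A star on 5 vertices is a tree with 4 edges.
T(x,y) = x^(4) for any tree.
T(2,5) = 2^4 = 16.

16


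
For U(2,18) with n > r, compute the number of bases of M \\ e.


Deleting e from U(2,18) gives U(2,17) since n > r.
Bases of U(2,17) = C(17,2) = (17 * 16) / (1 * 2) = 136.

136


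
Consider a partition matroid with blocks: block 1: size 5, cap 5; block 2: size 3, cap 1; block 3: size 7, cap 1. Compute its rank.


Rank of a partition matroid = sum of min(|Si|, ci) for each block.
= min(5,5) + min(3,1) + min(7,1)
= 5 + 1 + 1
= 7.

7


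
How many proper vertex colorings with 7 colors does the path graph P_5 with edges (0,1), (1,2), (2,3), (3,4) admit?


P(P_5, k) = k * (k-1)^(4).
P(7) = 7 * 6^4 = 7 * 1296 = 9072.

9072


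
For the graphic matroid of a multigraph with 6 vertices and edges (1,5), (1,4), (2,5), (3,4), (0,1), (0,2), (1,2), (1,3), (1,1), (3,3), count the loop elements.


In a graphic matroid, a loop is a self-loop edge (u,u) with rank 0.
Examining all 10 edges for self-loops...
Self-loops found: (1,1), (3,3)
Number of loops = 2.

2


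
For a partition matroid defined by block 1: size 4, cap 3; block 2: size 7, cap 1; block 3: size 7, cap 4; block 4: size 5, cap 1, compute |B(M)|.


A basis picks exactly ci elements from block i.
Number of bases = product of C(|Si|, ci).
= C(4,3) * C(7,1) * C(7,4) * C(5,1)
= 4 * 7 * 35 * 5
= 4900.

4900


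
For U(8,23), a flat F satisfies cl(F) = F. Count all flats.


Flats of U(8,23): every subset of size < 8 is a flat, plus E itself.
Count = (23 choose 0) + (23 choose 1) + (23 choose 2) + (23 choose 3) + (23 choose 4) + (23 choose 5) + (23 choose 6) + (23 choose 7) + 1
     = 1 + 23 + 253 + 1771 + 8855 + 33649 + 100947 + 245157 + 1
     = 390657.

390657


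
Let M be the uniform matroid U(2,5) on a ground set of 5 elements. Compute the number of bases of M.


Bases of U(2,5) are all 2-element subsets of the 5-element ground set.
Number of bases = C(5,2).
(5 choose 2) = 10.

10


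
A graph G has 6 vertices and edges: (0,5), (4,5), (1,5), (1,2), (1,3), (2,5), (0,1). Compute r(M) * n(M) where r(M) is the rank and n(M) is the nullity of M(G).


r(M) = |V| - c = 6 - 1 = 5.
nullity = |E| - r(M) = 7 - 5 = 2.
Product = 5 * 2 = 10.

10


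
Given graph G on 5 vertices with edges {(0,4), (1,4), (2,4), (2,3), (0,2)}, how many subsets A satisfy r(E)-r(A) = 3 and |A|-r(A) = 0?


R(x,y) = sum over A in 2^E of x^(r(E)-r(A)) * y^(|A|-r(A)).
G has 5 vertices, 5 edges. r(E) = 4.
Enumerate all 2^5 = 32 subsets.
Count subsets with r(E)-r(A)=3 and |A|-r(A)=0: 5.

5


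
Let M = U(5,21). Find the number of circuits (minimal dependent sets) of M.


In U(5,21), circuits are the (6)-element subsets.
Any set of 6 elements is dependent, and removing any one element gives
an independent set of size 5, so it is a minimal dependent set.
Number of circuits = (21 choose 6) = 54264.

54264


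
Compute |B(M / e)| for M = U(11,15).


Contracting e from U(11,15) gives U(10,14).
Bases of U(10,14) = C(14,10) = 1001.

1001


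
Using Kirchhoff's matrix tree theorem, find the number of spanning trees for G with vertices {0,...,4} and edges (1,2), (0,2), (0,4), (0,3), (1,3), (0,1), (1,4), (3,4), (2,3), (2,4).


By Kirchhoff's matrix tree theorem, the number of spanning trees equals
the determinant of any cofactor of the Laplacian matrix L.
G has 5 vertices and 10 edges.
Computing the (4 x 4) cofactor determinant gives 125.

125


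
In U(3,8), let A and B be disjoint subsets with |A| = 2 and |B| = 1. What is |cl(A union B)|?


|A union B| = 2 + 1 = 3 (disjoint).
In U(3,8), cl(S) = S if |S| < 3, else cl(S) = E.
Since 3 >= 3, cl(A union B) = E.
|cl(A union B)| = 8.

8


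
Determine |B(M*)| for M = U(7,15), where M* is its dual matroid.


The dual of U(r,n) is U(n-r, n) = U(8,15).
Bases of U(8,15) are all (8)-element subsets.
|B(M*)| = (15 choose 8) = 6435.

6435


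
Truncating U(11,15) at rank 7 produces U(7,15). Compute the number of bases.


Truncating U(11,15) to rank 7 gives U(7,15).
Bases of U(7,15) are all 7-element subsets of 15 elements.
Number of bases = (15 choose 7) = 6435.

6435


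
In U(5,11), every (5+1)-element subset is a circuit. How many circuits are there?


In U(5,11), circuits are the (6)-element subsets.
Any set of 6 elements is dependent, and removing any one element gives
an independent set of size 5, so it is a minimal dependent set.
Number of circuits = C(11,6) = 462.

462


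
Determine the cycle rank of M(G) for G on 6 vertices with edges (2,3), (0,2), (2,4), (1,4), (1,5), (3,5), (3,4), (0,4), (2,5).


Cycle rank (nullity) = |E| - r(M) = |E| - (|V| - c).
|E| = 9, |V| = 6, c = 1.
Nullity = 9 - (6 - 1) = 9 - 5 = 4.

4


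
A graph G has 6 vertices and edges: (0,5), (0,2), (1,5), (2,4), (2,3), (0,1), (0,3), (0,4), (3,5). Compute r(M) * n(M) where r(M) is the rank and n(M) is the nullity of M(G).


r(M) = |V| - c = 6 - 1 = 5.
nullity = |E| - r(M) = 9 - 5 = 4.
Product = 5 * 4 = 20.

20


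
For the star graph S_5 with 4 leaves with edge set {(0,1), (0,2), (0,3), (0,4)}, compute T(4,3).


A star on 5 vertices is a tree with 4 edges.
T(x,y) = x^(4) for any tree.
T(4,3) = 4^4 = 256.

256


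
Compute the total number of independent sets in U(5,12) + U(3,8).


For a direct sum, |I(M1+M2)| = |I(M1)| * |I(M2)|.
|I(U(5,12))| = sum C(12,k) for k=0..5 = 1586.
|I(U(3,8))| = sum C(8,k) for k=0..3 = 93.
Total = 1586 * 93 = 147498.

147498


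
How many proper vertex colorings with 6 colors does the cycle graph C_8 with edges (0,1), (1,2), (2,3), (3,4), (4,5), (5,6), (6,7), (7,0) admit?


P(C_8, k) = (k-1)^8 + (-1)^8*(k-1).
P(6) = (5)^8 + 5
= 390625 + 5 = 390630.

390630


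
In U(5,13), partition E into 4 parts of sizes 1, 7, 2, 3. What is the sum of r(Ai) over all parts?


r(Ai) = min(|Ai|, 5) for each part.
Sum = min(1,5) + min(7,5) + min(2,5) + min(3,5)
    = 1 + 5 + 2 + 3
    = 11.

11


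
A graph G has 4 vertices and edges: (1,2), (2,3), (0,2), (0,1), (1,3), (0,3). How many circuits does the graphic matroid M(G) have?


A circuit in a graphic matroid = edge set of a simple cycle.
G has 4 vertices and 6 edges.
Enumerating all minimal edge subsets forming cycles...
Total circuits found: 7.

7


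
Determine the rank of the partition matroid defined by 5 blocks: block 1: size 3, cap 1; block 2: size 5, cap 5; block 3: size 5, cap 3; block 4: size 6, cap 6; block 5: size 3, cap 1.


Rank of a partition matroid = sum of min(|Si|, ci) for each block.
= min(3,1) + min(5,5) + min(5,3) + min(6,6) + min(3,1)
= 1 + 5 + 3 + 6 + 1
= 16.

16


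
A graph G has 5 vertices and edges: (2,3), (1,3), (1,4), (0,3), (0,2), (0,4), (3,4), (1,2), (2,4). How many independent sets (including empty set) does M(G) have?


An independent set in a graphic matroid is an acyclic edge subset.
G has 5 vertices and 9 edges.
Enumerate all 2^9 = 512 subsets, checking for acyclicity.
Total independent sets = 198.

198


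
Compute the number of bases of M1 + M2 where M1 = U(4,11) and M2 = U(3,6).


Bases of a direct sum M1 + M2: |B| = |B(M1)| * |B(M2)|.
|B(U(4,11))| = C(11,4) = 330.
|B(U(3,6))| = C(6,3) = 20.
Total bases = 330 * 20 = 6600.

6600


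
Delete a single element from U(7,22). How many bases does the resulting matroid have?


Deleting e from U(7,22) gives U(7,21) since n > r.
Bases of U(7,21) = (21 choose 7) = 116280.

116280


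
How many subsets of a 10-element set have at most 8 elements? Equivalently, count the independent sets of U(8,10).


Independent sets of U(8,10) are all subsets of size <= 8.
Count = (10 choose 0) + (10 choose 1) + (10 choose 2) + (10 choose 3) + (10 choose 4) + (10 choose 5) + (10 choose 6) + (10 choose 7) + (10 choose 8)
     = 1 + 10 + 45 + 120 + 210 + 252 + 210 + 120 + 45
     = 1013.

1013


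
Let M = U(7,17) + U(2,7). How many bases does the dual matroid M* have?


(M1+M2)* = M1* + M2*.
M1* = U(10,17), bases: C(17,10) = 19448.
M2* = U(5,7), bases: C(7,5) = 21.
|B(M*)| = 19448 * 21 = 408408.

408408


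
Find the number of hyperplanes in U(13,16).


Hyperplanes of U(13,16) are flats of rank 12.
In a uniform matroid, these are exactly the (12)-element subsets.
Count = (16 choose 12) = 1820.

1820


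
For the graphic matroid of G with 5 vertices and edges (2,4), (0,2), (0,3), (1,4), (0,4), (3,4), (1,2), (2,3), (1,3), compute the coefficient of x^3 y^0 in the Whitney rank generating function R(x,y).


R(x,y) = sum over A in 2^E of x^(r(E)-r(A)) * y^(|A|-r(A)).
G has 5 vertices, 9 edges. r(E) = 4.
Enumerate all 2^9 = 512 subsets.
Count subsets with r(E)-r(A)=3 and |A|-r(A)=0: 9.

9


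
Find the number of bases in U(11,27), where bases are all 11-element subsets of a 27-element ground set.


Bases of U(11,27) are all 11-element subsets of the 27-element ground set.
Number of bases = C(27,11).
C(27,11) = 13037895.

13037895


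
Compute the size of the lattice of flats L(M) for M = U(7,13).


Flats of U(7,13): every subset of size < 7 is a flat, plus E itself.
Count = C(13,0) + C(13,1) + C(13,2) + C(13,3) + C(13,4) + C(13,5) + C(13,6) + 1
     = 1 + 13 + 78 + 286 + 715 + 1287 + 1716 + 1
     = 4097.

4097


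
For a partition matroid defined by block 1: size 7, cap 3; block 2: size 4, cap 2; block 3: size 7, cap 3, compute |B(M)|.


A basis picks exactly ci elements from block i.
Number of bases = product of C(|Si|, ci).
= C(7,3) * C(4,2) * C(7,3)
= 35 * 6 * 35
= 7350.

7350


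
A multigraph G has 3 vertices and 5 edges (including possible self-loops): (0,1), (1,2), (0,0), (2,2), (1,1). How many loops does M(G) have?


In a graphic matroid, a loop is a self-loop edge (u,u) with rank 0.
Examining all 5 edges for self-loops...
Self-loops found: (0,0), (2,2), (1,1)
Number of loops = 3.

3


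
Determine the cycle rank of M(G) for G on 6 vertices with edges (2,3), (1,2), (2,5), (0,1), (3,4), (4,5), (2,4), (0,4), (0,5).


Cycle rank (nullity) = |E| - r(M) = |E| - (|V| - c).
|E| = 9, |V| = 6, c = 1.
Nullity = 9 - (6 - 1) = 9 - 5 = 4.

4


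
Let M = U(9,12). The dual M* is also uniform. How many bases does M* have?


The dual of U(r,n) is U(n-r, n) = U(3,12).
Bases of U(3,12) are all (3)-element subsets.
|B(M*)| = C(12,3) = 12! / (3! * 9!) = 220.

220


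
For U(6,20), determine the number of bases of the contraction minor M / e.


Contracting e from U(6,20) gives U(5,19).
Bases of U(5,19) = C(19,5) = 11628.

11628


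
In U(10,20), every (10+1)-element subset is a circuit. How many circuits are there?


In U(10,20), circuits are the (11)-element subsets.
Any set of 11 elements is dependent, and removing any one element gives
an independent set of size 10, so it is a minimal dependent set.
Number of circuits = (20 choose 11) = 167960.

167960


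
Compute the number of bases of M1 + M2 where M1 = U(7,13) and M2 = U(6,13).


Bases of a direct sum M1 + M2: |B| = |B(M1)| * |B(M2)|.
|B(U(7,13))| = C(13,7) = 1716.
|B(U(6,13))| = C(13,6) = 1716.
Total bases = 1716 * 1716 = 2944656.

2944656


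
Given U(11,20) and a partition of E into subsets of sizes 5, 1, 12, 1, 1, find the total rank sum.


r(Ai) = min(|Ai|, 11) for each part.
Sum = min(5,11) + min(1,11) + min(12,11) + min(1,11) + min(1,11)
    = 5 + 1 + 11 + 1 + 1
    = 19.

19


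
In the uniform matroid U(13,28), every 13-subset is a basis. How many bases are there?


Bases of U(13,28) are all 13-element subsets of the 28-element ground set.
Number of bases = C(28,13).
C(28,13) = 37442160.

37442160


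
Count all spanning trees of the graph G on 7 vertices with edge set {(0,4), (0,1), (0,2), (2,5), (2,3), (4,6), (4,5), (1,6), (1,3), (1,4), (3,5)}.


By Kirchhoff's matrix tree theorem, the number of spanning trees equals
the determinant of any cofactor of the Laplacian matrix L.
G has 7 vertices and 11 edges.
Computing the (6 x 6) cofactor determinant gives 190.

190


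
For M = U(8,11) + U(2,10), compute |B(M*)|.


(M1+M2)* = M1* + M2*.
M1* = U(3,11), bases: C(11,3) = 165.
M2* = U(8,10), bases: C(10,8) = 45.
|B(M*)| = 165 * 45 = 7425.

7425


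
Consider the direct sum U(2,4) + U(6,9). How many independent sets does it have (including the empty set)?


For a direct sum, |I(M1+M2)| = |I(M1)| * |I(M2)|.
|I(U(2,4))| = sum C(4,k) for k=0..2 = 11.
|I(U(6,9))| = sum C(9,k) for k=0..6 = 466.
Total = 11 * 466 = 5126.

5126
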